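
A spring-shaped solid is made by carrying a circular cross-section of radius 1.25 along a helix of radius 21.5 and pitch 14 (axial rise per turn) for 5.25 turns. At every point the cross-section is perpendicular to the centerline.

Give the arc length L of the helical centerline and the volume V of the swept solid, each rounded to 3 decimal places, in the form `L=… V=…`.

L=713.013 V=3499.994

2πR = 2π·21.5 = 135.088484
per-turn = √(135.088484² + 14²) = √(18248.8985 + 196) = √18444.8985 = 135.811997
L = 5.25 × 135.811997 = 713.012984
V = π·1.25² × L = 4.908739 × 713.012984 = 3499.994303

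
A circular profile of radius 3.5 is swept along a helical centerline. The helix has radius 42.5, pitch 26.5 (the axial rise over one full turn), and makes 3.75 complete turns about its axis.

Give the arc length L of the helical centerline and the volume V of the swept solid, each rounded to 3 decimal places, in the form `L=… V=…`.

L=1006.301 V=38727.018

2πR = 2π·42.5 = 267.035376
per-turn = √(267.035376² + 26.5²) = √(71307.8918 + 702.25) = √72010.1418 = 268.347055
L = 3.75 × 268.347055 = 1006.301455
V = π·3.5² × L = 38.484510 × 1006.301455 = 38727.018428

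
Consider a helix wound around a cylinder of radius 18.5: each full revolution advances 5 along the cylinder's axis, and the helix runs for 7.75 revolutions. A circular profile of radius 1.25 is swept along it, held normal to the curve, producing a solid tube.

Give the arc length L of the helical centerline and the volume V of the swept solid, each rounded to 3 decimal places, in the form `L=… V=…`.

2πR = 2π·18.5 = 116.238928
per-turn = √(116.238928² + 5²) = √(13511.4884 + 25) = √13536.4884 = 116.346416
L = 7.75 × 116.346416 = 901.684721
V = π·1.25² × L = 4.908739 × 901.684721 = 4426.134524

L=901.685 V=4426.135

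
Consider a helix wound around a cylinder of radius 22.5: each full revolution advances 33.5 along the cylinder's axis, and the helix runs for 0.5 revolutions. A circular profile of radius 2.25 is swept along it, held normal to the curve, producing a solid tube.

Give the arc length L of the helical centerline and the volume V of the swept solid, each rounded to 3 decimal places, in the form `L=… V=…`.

L=72.643 V=1155.342

2πR = 2π·22.5 = 141.371669
per-turn = √(141.371669² + 33.5²) = √(19985.9489 + 1122.25) = √21108.1989 = 145.286610
L = 0.5 × 145.286610 = 72.643305
V = π·2.25² × L = 15.904313 × 72.643305 = 1155.341843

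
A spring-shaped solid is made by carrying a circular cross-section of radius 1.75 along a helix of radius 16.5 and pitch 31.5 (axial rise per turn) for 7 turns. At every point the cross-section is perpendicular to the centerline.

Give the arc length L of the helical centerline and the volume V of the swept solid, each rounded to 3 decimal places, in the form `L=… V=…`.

L=758.467 V=7297.308

2πR = 2π·16.5 = 103.672558
per-turn = √(103.672558² + 31.5²) = √(10747.9992 + 992.25) = √11740.2492 = 108.352430
L = 7 × 108.352430 = 758.467013
V = π·1.75² × L = 9.621128 × 758.467013 = 7297.307842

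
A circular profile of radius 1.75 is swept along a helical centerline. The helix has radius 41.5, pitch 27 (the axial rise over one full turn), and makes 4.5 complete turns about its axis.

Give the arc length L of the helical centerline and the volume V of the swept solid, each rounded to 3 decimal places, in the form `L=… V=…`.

L=1179.659 V=11349.645

2πR = 2π·41.5 = 260.752190
per-turn = √(260.752190² + 27²) = √(67991.7047 + 729) = √68720.7047 = 262.146342
L = 4.5 × 262.146342 = 1179.658540
V = π·1.75² × L = 9.621128 × 1179.658540 = 11349.645220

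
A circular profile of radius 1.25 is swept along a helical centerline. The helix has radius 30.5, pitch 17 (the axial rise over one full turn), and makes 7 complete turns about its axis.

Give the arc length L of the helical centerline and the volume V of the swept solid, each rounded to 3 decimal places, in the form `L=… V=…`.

2πR = 2π·30.5 = 191.637152
per-turn = √(191.637152² + 17²) = √(36724.7980 + 289) = √37013.7980 = 192.389703
L = 7 × 192.389703 = 1346.727924
V = π·1.25² × L = 4.908739 × 1346.727924 = 6610.735237

L=1346.728 V=6610.735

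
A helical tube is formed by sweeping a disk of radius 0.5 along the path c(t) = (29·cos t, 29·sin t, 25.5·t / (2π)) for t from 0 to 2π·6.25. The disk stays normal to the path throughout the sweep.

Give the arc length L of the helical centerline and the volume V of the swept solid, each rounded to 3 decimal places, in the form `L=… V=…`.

2πR = 2π·29 = 182.212374
per-turn = √(182.212374² + 25.5²) = √(33201.3492 + 650.25) = √33851.5992 = 183.988041
L = 6.25 × 183.988041 = 1149.925256
V = π·0.5² × L = 0.785398 × 1149.925256 = 903.149184

L=1149.925 V=903.149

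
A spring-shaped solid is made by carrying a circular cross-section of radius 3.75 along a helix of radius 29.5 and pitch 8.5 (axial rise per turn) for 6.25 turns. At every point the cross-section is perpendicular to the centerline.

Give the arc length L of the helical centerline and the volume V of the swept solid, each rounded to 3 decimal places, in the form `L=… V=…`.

2πR = 2π·29.5 = 185.353967
per-turn = √(185.353967² + 8.5²) = √(34356.0929 + 72.25) = √34428.3429 = 185.548762
L = 6.25 × 185.548762 = 1159.679760
V = π·3.75² × L = 44.178647 × 1159.679760 = 51233.082384

L=1159.680 V=51233.082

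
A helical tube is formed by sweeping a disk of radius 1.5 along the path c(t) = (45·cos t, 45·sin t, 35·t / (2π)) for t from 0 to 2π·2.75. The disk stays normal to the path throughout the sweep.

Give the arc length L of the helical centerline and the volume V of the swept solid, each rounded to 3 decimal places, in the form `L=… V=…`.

L=783.479 V=5538.085

2πR = 2π·45 = 282.743339
per-turn = √(282.743339² + 35²) = √(79943.7956 + 1225) = √81168.7956 = 284.901379
L = 2.75 × 284.901379 = 783.478792
V = π·1.5² × L = 7.068583 × 783.478792 = 5538.085237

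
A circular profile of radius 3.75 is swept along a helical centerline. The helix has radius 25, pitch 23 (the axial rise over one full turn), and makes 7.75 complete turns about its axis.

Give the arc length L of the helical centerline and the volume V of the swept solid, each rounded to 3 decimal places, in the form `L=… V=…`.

2πR = 2π·25 = 157.079633
per-turn = √(157.079633² + 23²) = √(24674.0110 + 529) = √25203.0110 = 158.754562
L = 7.75 × 158.754562 = 1230.347857
V = π·3.75² × L = 44.178647 × 1230.347857 = 54355.103266

L=1230.348 V=54355.103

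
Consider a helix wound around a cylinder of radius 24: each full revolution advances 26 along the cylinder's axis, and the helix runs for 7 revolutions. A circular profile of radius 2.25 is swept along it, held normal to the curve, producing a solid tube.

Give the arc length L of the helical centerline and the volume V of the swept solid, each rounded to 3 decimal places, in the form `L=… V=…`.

L=1071.150 V=17035.909

2πR = 2π·24 = 150.796447
per-turn = √(150.796447² + 26²) = √(22739.5685 + 676) = √23415.5685 = 153.021464
L = 7 × 153.021464 = 1071.150250
V = π·2.25² × L = 15.904313 × 1071.150250 = 17035.908644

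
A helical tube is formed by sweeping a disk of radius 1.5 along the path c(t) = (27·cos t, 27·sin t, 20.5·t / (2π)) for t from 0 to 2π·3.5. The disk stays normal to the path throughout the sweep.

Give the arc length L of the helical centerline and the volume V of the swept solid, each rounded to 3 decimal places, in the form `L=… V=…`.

2πR = 2π·27 = 169.646003
per-turn = √(169.646003² + 20.5²) = √(28779.7664 + 420.25) = √29200.0164 = 170.880123
L = 3.5 × 170.880123 = 598.080430
V = π·1.5² × L = 7.068583 × 598.080430 = 4227.581445

L=598.080 V=4227.581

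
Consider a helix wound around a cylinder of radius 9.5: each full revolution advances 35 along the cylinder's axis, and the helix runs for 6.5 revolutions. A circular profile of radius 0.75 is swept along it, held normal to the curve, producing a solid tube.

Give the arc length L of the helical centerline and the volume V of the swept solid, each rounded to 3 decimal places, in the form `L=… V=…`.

L=449.767 V=794.803

2πR = 2π·9.5 = 59.690260
per-turn = √(59.690260² + 35²) = √(3562.9272 + 1225) = √4787.9272 = 69.194849
L = 6.5 × 69.194849 = 449.766521
V = π·0.75² × L = 1.767146 × 449.766521 = 794.803050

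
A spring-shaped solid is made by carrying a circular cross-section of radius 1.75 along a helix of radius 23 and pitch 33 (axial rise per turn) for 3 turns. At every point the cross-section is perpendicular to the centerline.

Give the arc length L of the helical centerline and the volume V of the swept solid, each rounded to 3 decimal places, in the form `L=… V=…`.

2πR = 2π·23 = 144.513262
per-turn = √(144.513262² + 33²) = √(20884.0829 + 1089) = √21973.0829 = 148.233204
L = 3 × 148.233204 = 444.699613
V = π·1.75² × L = 9.621128 × 444.699613 = 4278.511681

L=444.700 V=4278.512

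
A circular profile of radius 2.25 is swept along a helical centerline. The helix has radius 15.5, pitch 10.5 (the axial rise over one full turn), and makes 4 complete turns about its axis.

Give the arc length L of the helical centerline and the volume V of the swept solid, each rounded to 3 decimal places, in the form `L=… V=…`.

2πR = 2π·15.5 = 97.389372
per-turn = √(97.389372² + 10.5²) = √(9484.6898 + 110.25) = √9594.9398 = 97.953764
L = 4 × 97.953764 = 391.815055
V = π·2.25² × L = 15.904313 × 391.815055 = 6231.549197

L=391.815 V=6231.549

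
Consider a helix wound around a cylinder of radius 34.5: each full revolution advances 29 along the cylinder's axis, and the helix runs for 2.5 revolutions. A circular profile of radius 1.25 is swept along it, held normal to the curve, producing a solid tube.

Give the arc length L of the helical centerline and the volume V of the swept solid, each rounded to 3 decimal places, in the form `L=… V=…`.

L=546.753 V=2683.867

2πR = 2π·34.5 = 216.769893
per-turn = √(216.769893² + 29²) = √(46989.1866 + 841) = √47830.1866 = 218.701135
L = 2.5 × 218.701135 = 546.752838
V = π·1.25² × L = 4.908739 × 546.752838 = 2683.866718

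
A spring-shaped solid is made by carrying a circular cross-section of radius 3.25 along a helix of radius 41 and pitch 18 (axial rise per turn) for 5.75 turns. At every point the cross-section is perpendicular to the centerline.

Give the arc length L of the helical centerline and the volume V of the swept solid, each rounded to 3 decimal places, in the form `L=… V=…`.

L=1484.872 V=49272.630

2πR = 2π·41 = 257.610598
per-turn = √(257.610598² + 18²) = √(66363.2200 + 324) = √66687.2200 = 258.238688
L = 5.75 × 258.238688 = 1484.872456
V = π·3.25² × L = 33.183072 × 1484.872456 = 49272.630222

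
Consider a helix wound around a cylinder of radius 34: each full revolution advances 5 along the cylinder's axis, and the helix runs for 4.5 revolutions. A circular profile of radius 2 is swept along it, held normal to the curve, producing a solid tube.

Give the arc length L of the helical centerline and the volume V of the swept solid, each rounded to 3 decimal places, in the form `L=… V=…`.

2πR = 2π·34 = 213.628300
per-turn = √(213.628300² + 5²) = √(45637.0508 + 25) = √45662.0508 = 213.686805
L = 4.5 × 213.686805 = 961.590624
V = π·2² × L = 12.566371 × 961.590624 = 12083.704157

L=961.591 V=12083.704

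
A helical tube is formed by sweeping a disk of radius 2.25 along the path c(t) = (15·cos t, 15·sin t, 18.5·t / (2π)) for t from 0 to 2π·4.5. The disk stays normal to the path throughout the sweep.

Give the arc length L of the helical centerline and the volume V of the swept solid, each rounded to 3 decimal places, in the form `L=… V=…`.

2πR = 2π·15 = 94.247780
per-turn = √(94.247780² + 18.5²) = √(8882.6440 + 342.25) = √9224.8940 = 96.046312
L = 4.5 × 96.046312 = 432.208402
V = π·2.25² × L = 15.904313 × 432.208402 = 6873.977623

L=432.208 V=6873.978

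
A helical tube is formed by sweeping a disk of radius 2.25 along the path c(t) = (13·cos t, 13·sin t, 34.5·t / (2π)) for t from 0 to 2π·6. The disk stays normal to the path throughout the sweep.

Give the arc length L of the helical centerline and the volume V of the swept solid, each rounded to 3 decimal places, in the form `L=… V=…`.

L=532.011 V=8461.269

2πR = 2π·13 = 81.681409
per-turn = √(81.681409² + 34.5²) = √(6671.8526 + 1190.25) = √7862.1026 = 88.668498
L = 6 × 88.668498 = 532.010989
V = π·2.25² × L = 15.904313 × 532.010989 = 8461.269191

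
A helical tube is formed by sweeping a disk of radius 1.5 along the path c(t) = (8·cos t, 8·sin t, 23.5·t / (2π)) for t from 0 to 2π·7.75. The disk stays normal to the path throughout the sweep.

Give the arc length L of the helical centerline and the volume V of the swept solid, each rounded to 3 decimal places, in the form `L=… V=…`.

L=430.029 V=3039.693

2πR = 2π·8 = 50.265482
per-turn = √(50.265482² + 23.5²) = √(2526.6187 + 552.25) = √3078.8687 = 55.487555
L = 7.75 × 55.487555 = 430.028549
V = π·1.5² × L = 7.068583 × 430.028549 = 3039.692693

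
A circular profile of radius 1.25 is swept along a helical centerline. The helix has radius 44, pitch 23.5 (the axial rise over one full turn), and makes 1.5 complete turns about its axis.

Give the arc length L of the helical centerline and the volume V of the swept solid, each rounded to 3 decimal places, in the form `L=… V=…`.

L=416.186 V=2042.947

2πR = 2π·44 = 276.460154
per-turn = √(276.460154² + 23.5²) = √(76430.2165 + 552.25) = √76982.4665 = 277.457144
L = 1.5 × 277.457144 = 416.185715
V = π·1.25² × L = 4.908739 × 416.185715 = 2042.946852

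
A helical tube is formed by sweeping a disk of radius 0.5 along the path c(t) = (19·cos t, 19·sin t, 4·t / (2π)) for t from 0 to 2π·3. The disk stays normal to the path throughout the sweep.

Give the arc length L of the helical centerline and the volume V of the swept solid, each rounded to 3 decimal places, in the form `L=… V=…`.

2πR = 2π·19 = 119.380521
per-turn = √(119.380521² + 4²) = √(14251.7088 + 16) = √14267.7088 = 119.447515
L = 3 × 119.447515 = 358.342544
V = π·0.5² × L = 0.785398 × 358.342544 = 281.441576

L=358.343 V=281.442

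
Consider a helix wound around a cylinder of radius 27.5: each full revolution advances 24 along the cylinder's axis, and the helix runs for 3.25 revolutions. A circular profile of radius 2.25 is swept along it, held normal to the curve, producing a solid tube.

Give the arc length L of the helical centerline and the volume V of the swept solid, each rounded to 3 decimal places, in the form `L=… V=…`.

L=566.951 V=9016.964

2πR = 2π·27.5 = 172.787596
per-turn = √(172.787596² + 24²) = √(29855.5533 + 576) = √30431.5533 = 174.446420
L = 3.25 × 174.446420 = 566.950864
V = π·2.25² × L = 15.904313 × 566.950864 = 9016.963884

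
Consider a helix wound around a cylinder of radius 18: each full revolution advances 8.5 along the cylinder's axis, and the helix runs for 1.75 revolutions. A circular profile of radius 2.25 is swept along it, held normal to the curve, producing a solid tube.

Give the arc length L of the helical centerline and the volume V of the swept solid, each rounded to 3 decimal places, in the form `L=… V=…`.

2πR = 2π·18 = 113.097336
per-turn = √(113.097336² + 8.5²) = √(12791.0073 + 72.25) = √12863.2573 = 113.416301
L = 1.75 × 113.416301 = 198.478527
V = π·2.25² × L = 15.904313 × 198.478527 = 3156.664572

L=198.479 V=3156.665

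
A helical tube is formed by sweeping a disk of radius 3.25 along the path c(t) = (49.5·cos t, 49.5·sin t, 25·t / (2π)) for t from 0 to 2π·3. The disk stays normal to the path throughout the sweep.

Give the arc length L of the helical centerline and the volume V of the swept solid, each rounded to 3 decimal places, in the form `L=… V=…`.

2πR = 2π·49.5 = 311.017673
per-turn = √(311.017673² + 25²) = √(96731.9927 + 625) = √97356.9927 = 312.020821
L = 3 × 312.020821 = 936.062463
V = π·3.25² × L = 33.183072 × 936.062463 = 31061.428484

L=936.062 V=31061.428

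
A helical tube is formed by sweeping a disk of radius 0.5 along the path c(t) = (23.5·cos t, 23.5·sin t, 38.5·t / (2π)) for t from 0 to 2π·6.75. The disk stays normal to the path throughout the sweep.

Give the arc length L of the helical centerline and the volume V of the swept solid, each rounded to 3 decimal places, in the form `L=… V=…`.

L=1029.994 V=808.955

2πR = 2π·23.5 = 147.654855
per-turn = √(147.654855² + 38.5²) = √(21801.9561 + 1482.25) = √23284.2061 = 152.591632
L = 6.75 × 152.591632 = 1029.993515
V = π·0.5² × L = 0.785398 × 1029.993515 = 808.955015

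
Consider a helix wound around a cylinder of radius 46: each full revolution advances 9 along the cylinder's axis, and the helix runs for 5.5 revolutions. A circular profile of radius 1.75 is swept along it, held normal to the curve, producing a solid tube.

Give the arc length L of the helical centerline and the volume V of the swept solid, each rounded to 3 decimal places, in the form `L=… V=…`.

L=1590.416 V=15301.599

2πR = 2π·46 = 289.026524
per-turn = √(289.026524² + 9²) = √(83536.3317 + 81) = √83617.3317 = 289.166616
L = 5.5 × 289.166616 = 1590.416386
V = π·1.75² × L = 9.621128 × 1590.416386 = 15301.598835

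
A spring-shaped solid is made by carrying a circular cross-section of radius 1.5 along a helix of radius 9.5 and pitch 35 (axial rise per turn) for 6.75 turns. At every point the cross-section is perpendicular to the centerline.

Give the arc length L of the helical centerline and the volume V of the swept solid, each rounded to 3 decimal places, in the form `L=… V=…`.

2πR = 2π·9.5 = 59.690260
per-turn = √(59.690260² + 35²) = √(3562.9272 + 1225) = √4787.9272 = 69.194849
L = 6.75 × 69.194849 = 467.065234
V = π·1.5² × L = 7.068583 × 467.065234 = 3301.489591

L=467.065 V=3301.490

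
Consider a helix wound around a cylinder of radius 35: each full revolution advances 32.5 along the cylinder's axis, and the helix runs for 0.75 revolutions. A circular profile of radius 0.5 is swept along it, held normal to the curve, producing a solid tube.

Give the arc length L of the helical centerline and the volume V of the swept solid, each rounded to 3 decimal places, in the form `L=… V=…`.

L=166.725 V=130.946

2πR = 2π·35 = 219.911486
per-turn = √(219.911486² + 32.5²) = √(48361.0616 + 1056.25) = √49417.3116 = 222.300049
L = 0.75 × 222.300049 = 166.725036
V = π·0.5² × L = 0.785398 × 166.725036 = 130.945537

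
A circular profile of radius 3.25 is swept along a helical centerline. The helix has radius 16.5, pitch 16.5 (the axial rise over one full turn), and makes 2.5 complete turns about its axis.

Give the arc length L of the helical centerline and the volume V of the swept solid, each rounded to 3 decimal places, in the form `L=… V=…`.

L=262.443 V=8708.680

2πR = 2π·16.5 = 103.672558
per-turn = √(103.672558² + 16.5²) = √(10747.9992 + 272.25) = √11020.2492 = 104.977375
L = 2.5 × 104.977375 = 262.443437
V = π·3.25² × L = 33.183072 × 262.443437 = 8708.679561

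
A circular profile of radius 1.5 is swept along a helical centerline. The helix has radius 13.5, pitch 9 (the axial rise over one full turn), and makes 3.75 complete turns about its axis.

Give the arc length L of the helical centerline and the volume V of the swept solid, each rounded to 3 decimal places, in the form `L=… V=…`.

L=319.872 V=2261.040

2πR = 2π·13.5 = 84.823002
per-turn = √(84.823002² + 9²) = √(7194.9416 + 81) = √7275.9416 = 85.299130
L = 3.75 × 85.299130 = 319.871738
V = π·1.5² × L = 7.068583 × 319.871738 = 2261.040081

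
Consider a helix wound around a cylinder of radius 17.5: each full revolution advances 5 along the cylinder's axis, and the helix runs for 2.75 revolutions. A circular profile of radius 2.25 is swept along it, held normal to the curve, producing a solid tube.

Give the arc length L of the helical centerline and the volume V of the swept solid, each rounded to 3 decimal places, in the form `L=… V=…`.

2πR = 2π·17.5 = 109.955743
per-turn = √(109.955743² + 5²) = √(12090.2654 + 25) = √12115.2654 = 110.069366
L = 2.75 × 110.069366 = 302.690757
V = π·2.25² × L = 15.904313 × 302.690757 = 4814.088488

L=302.691 V=4814.088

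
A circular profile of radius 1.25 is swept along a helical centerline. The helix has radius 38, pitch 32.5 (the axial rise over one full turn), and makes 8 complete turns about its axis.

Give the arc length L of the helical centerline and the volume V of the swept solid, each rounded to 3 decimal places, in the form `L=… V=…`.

2πR = 2π·38 = 238.761042
per-turn = √(238.761042² + 32.5²) = √(57006.8350 + 1056.25) = √58063.0850 = 240.962829
L = 8 × 240.962829 = 1927.702633
V = π·1.25² × L = 4.908739 × 1927.702633 = 9462.588172

L=1927.703 V=9462.588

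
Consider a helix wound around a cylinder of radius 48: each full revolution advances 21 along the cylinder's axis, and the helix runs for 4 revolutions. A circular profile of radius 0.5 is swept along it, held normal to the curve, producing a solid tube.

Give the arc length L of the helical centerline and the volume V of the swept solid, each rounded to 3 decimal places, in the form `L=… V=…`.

L=1209.293 V=949.776

2πR = 2π·48 = 301.592895
per-turn = √(301.592895² + 21²) = √(90958.2742 + 441) = √91399.2742 = 302.323129
L = 4 × 302.323129 = 1209.292515
V = π·0.5² × L = 0.785398 × 1209.292515 = 949.776120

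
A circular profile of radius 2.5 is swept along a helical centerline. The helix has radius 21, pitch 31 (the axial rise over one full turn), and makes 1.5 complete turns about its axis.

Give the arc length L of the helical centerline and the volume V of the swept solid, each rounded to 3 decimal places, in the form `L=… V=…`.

2πR = 2π·21 = 131.946891
per-turn = √(131.946891² + 31²) = √(17409.9822 + 961) = √18370.9822 = 135.539596
L = 1.5 × 135.539596 = 203.309394
V = π·2.5² × L = 19.634954 × 203.309394 = 3991.970625

L=203.309 V=3991.971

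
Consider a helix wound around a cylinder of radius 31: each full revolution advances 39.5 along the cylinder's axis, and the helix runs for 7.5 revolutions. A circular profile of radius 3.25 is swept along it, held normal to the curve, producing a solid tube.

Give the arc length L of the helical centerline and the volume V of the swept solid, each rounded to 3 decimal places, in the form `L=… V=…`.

2πR = 2π·31 = 194.778745
per-turn = √(194.778745² + 39.5²) = √(37938.7593 + 1560.25) = √39499.0093 = 198.743577
L = 7.5 × 198.743577 = 1490.576826
V = π·3.25² × L = 33.183072 × 1490.576826 = 49461.918739

L=1490.577 V=49461.919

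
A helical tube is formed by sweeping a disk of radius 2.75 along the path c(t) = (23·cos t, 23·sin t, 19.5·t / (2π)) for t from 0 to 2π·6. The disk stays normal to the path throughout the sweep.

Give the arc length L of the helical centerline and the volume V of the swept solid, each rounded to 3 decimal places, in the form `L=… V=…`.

L=874.938 V=20787.028

2πR = 2π·23 = 144.513262
per-turn = √(144.513262² + 19.5²) = √(20884.0829 + 380.25) = √21264.3329 = 145.822951
L = 6 × 145.822951 = 874.937703
V = π·2.75² × L = 23.758294 × 874.937703 = 20787.027577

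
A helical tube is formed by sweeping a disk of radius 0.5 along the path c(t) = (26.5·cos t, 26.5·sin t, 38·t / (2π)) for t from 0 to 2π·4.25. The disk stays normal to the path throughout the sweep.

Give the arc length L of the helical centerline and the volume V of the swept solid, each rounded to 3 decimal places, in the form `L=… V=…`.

2πR = 2π·26.5 = 166.504411
per-turn = √(166.504411² + 38²) = √(27723.7188 + 1444) = √29167.7188 = 170.785593
L = 4.25 × 170.785593 = 725.838770
V = π·0.5² × L = 0.785398 × 725.838770 = 570.072437

L=725.839 V=570.072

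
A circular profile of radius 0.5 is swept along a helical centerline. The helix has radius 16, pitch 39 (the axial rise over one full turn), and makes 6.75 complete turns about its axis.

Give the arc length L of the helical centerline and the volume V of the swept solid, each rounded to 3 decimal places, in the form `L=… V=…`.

L=727.858 V=571.658

2πR = 2π·16 = 100.530965
per-turn = √(100.530965² + 39²) = √(10106.4749 + 1521) = √11627.4749 = 107.830770
L = 6.75 × 107.830770 = 727.857696
V = π·0.5² × L = 0.785398 × 727.857696 = 571.658098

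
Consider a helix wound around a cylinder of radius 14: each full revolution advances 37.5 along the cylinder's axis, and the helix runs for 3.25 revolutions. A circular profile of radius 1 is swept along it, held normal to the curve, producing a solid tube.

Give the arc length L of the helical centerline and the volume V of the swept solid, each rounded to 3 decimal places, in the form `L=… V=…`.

2πR = 2π·14 = 87.964594
per-turn = √(87.964594² + 37.5²) = √(7737.7699 + 1406.25) = √9144.0199 = 95.624368
L = 3.25 × 95.624368 = 310.779198
V = π·1² × L = 3.141593 × 310.779198 = 976.341644

L=310.779 V=976.342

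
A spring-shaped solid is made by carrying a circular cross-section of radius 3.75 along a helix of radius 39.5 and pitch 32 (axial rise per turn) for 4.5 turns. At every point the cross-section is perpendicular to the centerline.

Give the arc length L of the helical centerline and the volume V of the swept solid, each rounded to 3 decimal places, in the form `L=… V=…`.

L=1126.081 V=49748.747

2πR = 2π·39.5 = 248.185820
per-turn = √(248.185820² + 32²) = √(61596.2011 + 1024) = √62620.2011 = 250.240287
L = 4.5 × 250.240287 = 1126.081290
V = π·3.75² × L = 44.178647 × 1126.081290 = 49748.747455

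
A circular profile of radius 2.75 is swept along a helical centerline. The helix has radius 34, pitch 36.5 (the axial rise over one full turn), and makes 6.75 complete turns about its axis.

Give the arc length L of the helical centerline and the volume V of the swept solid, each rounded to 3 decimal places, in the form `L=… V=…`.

L=1462.887 V=34755.703

2πR = 2π·34 = 213.628300
per-turn = √(213.628300² + 36.5²) = √(45637.0508 + 1332.25) = √46969.3008 = 216.724020
L = 6.75 × 216.724020 = 1462.887134
V = π·2.75² × L = 23.758294 × 1462.887134 = 34755.703255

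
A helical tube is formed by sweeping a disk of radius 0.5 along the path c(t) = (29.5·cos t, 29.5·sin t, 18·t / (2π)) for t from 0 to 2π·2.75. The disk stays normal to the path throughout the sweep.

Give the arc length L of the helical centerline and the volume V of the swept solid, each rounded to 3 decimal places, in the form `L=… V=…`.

2πR = 2π·29.5 = 185.353967
per-turn = √(185.353967² + 18²) = √(34356.0929 + 324) = √34680.0929 = 186.225919
L = 2.75 × 186.225919 = 512.121277
V = π·0.5² × L = 0.785398 × 512.121277 = 402.219111

L=512.121 V=402.219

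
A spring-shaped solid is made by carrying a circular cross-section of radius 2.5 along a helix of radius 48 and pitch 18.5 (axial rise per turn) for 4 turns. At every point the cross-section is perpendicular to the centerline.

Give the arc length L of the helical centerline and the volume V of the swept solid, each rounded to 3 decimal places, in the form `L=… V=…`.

L=1208.639 V=23731.573

2πR = 2π·48 = 301.592895
per-turn = √(301.592895² + 18.5²) = √(90958.2742 + 342.25) = √91300.5242 = 302.159766
L = 4 × 302.159766 = 1208.639064
V = π·2.5² × L = 19.634954 × 1208.639064 = 23731.572523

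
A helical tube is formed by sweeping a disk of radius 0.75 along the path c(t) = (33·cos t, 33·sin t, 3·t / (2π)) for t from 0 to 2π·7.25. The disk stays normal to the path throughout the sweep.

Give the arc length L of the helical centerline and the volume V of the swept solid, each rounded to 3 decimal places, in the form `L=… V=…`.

L=1503.409 V=2656.744

2πR = 2π·33 = 207.345115
per-turn = √(207.345115² + 3²) = √(42991.9968 + 9) = √43000.9968 = 207.366817
L = 7.25 × 207.366817 = 1503.409423
V = π·0.75² × L = 1.767146 × 1503.409423 = 2656.743749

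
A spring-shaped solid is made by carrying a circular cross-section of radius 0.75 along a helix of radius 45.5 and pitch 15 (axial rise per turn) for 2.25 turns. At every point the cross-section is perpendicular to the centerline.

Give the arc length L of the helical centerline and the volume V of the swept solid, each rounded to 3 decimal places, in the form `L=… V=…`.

2πR = 2π·45.5 = 285.884931
per-turn = √(285.884931² + 15²) = √(81730.1940 + 225) = √81955.1940 = 286.278176
L = 2.25 × 286.278176 = 644.125896
V = π·0.75² × L = 1.767146 × 644.125896 = 1138.264415

L=644.126 V=1138.264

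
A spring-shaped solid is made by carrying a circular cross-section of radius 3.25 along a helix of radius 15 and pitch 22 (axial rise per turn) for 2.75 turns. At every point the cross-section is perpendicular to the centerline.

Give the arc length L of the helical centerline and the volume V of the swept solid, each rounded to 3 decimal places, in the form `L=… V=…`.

2πR = 2π·15 = 94.247780
per-turn = √(94.247780² + 22²) = √(8882.6440 + 484) = √9366.6440 = 96.781424
L = 2.75 × 96.781424 = 266.148915
V = π·3.25² × L = 33.183072 × 266.148915 = 8831.638717

L=266.149 V=8831.639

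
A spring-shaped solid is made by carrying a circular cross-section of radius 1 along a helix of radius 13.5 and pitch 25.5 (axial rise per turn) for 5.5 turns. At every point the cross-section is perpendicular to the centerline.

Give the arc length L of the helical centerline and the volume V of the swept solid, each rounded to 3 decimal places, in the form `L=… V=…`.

2πR = 2π·13.5 = 84.823002
per-turn = √(84.823002² + 25.5²) = √(7194.9416 + 650.25) = √7845.1916 = 88.573086
L = 5.5 × 88.573086 = 487.151974
V = π·1² × L = 3.141593 × 487.151974 = 1530.433064

L=487.152 V=1530.433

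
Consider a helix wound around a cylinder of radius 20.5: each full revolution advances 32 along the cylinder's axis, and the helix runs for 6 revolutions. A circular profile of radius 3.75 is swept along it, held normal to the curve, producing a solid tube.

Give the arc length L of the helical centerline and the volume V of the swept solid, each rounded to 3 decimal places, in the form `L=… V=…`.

2πR = 2π·20.5 = 128.805299
per-turn = √(128.805299² + 32²) = √(16590.8050 + 1024) = √17614.8050 = 132.720778
L = 6 × 132.720778 = 796.324670
V = π·3.75² × L = 44.178647 × 796.324670 = 35180.546244

L=796.325 V=35180.546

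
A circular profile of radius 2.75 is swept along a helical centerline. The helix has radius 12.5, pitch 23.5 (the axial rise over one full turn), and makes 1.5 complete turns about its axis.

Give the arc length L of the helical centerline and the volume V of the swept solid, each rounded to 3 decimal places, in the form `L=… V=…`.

2πR = 2π·12.5 = 78.539816
per-turn = √(78.539816² + 23.5²) = √(6168.5028 + 552.25) = √6720.7528 = 81.980197
L = 1.5 × 81.980197 = 122.970296
V = π·2.75² × L = 23.758294 × 122.970296 = 2921.564499

L=122.970 V=2921.564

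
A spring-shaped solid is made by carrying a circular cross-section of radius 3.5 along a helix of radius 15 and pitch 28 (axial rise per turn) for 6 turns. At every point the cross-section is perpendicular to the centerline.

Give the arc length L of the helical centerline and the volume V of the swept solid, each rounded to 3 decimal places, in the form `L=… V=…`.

2πR = 2π·15 = 94.247780
per-turn = √(94.247780² + 28²) = √(8882.6440 + 784) = √9666.6440 = 98.319093
L = 6 × 98.319093 = 589.914555
V = π·3.5² × L = 38.484510 × 589.914555 = 22702.572608

L=589.915 V=22702.573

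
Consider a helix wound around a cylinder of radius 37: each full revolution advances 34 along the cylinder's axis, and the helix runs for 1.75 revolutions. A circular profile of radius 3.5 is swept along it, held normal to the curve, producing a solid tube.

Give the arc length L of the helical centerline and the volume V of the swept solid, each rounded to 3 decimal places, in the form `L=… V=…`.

2πR = 2π·37 = 232.477856
per-turn = √(232.477856² + 34²) = √(54045.9537 + 1156) = √55201.9537 = 234.950960
L = 1.75 × 234.950960 = 411.164180
V = π·3.5² × L = 38.484510 × 411.164180 = 15823.452013

L=411.164 V=15823.452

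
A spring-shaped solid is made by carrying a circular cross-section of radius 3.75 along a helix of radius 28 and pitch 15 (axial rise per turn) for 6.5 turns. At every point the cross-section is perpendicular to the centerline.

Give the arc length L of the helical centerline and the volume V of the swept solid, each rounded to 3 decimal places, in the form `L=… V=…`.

2πR = 2π·28 = 175.929189
per-turn = √(175.929189² + 15²) = √(30951.0794 + 225) = √31176.0794 = 176.567492
L = 6.5 × 176.567492 = 1147.688701
V = π·3.75² × L = 44.178647 × 1147.688701 = 50703.333639

L=1147.689 V=50703.334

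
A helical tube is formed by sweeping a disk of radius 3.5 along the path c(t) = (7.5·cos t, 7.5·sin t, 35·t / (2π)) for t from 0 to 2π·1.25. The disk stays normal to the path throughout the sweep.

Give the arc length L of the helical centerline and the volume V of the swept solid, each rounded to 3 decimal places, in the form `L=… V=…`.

L=73.375 V=2823.789

2πR = 2π·7.5 = 47.123890
per-turn = √(47.123890² + 35²) = √(2220.6610 + 1225) = √3445.6610 = 58.699753
L = 1.25 × 58.699753 = 73.374691
V = π·3.5² × L = 38.484510 × 73.374691 = 2823.789035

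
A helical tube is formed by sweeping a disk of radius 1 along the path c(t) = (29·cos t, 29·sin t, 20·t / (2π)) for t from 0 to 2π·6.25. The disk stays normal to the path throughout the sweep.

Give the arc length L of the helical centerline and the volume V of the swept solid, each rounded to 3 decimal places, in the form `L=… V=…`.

L=1145.667 V=3599.219

2πR = 2π·29 = 182.212374
per-turn = √(182.212374² + 20²) = √(33201.3492 + 400) = √33601.3492 = 183.306708
L = 6.25 × 183.306708 = 1145.666925
V = π·1² × L = 3.141593 × 1145.666925 = 3599.218795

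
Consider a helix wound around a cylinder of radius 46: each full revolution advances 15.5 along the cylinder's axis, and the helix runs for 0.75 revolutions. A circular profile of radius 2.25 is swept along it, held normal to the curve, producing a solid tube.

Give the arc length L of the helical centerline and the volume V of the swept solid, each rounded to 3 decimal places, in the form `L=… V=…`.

L=217.081 V=3452.530

2πR = 2π·46 = 289.026524
per-turn = √(289.026524² + 15.5²) = √(83536.3317 + 240.25) = √83776.5817 = 289.441845
L = 0.75 × 289.441845 = 217.081384
V = π·2.25² × L = 15.904313 × 217.081384 = 3452.530232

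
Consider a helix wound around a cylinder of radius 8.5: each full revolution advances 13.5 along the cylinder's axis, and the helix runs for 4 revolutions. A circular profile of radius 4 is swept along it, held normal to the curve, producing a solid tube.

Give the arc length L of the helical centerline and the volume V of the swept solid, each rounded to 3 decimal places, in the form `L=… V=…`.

2πR = 2π·8.5 = 53.407075
per-turn = √(53.407075² + 13.5²) = √(2852.3157 + 182.25) = √3034.5657 = 55.086892
L = 4 × 55.086892 = 220.347568
V = π·4² × L = 50.265482 × 220.347568 = 11075.876817

L=220.348 V=11075.877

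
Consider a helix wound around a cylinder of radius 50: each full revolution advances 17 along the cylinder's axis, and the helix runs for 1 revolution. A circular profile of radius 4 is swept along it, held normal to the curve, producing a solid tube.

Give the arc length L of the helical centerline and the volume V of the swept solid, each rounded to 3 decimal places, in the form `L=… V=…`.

2πR = 2π·50 = 314.159265
per-turn = √(314.159265² + 17²) = √(98696.0440 + 289) = √98985.0440 = 314.618887
L = 1 × 314.618887 = 314.618887
V = π·4² × L = 50.265482 × 314.618887 = 15814.470142

L=314.619 V=15814.470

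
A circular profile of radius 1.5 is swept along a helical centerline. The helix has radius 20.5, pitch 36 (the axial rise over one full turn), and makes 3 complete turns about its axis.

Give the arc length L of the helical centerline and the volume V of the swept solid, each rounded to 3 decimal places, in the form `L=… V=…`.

2πR = 2π·20.5 = 128.805299
per-turn = √(128.805299² + 36²) = √(16590.8050 + 1296) = √17886.8050 = 133.741560
L = 3 × 133.741560 = 401.224681
V = π·1.5² × L = 7.068583 × 401.224681 = 2836.090151

L=401.225 V=2836.090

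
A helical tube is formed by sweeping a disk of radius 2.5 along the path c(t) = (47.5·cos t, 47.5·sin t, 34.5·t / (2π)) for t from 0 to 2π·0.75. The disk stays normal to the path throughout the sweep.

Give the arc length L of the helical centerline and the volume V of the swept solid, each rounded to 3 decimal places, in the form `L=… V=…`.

L=225.329 V=4424.325

2πR = 2π·47.5 = 298.451302
per-turn = √(298.451302² + 34.5²) = √(89073.1797 + 1190.25) = √90263.4297 = 300.438729
L = 0.75 × 300.438729 = 225.329047
V = π·2.5² × L = 19.634954 × 225.329047 = 4424.325483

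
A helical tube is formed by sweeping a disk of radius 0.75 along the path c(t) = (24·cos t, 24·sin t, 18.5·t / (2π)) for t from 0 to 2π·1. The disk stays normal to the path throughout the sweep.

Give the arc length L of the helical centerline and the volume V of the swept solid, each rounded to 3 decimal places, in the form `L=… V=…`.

L=151.927 V=268.477

2πR = 2π·24 = 150.796447
per-turn = √(150.796447² + 18.5²) = √(22739.5685 + 342.25) = √23081.8185 = 151.927017
L = 1 × 151.927017 = 151.927017
V = π·0.75² × L = 1.767146 × 151.927017 = 268.477201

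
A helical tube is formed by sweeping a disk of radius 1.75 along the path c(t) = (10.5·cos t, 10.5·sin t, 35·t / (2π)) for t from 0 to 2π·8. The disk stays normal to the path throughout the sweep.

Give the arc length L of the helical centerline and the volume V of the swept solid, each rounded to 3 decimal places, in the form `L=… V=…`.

2πR = 2π·10.5 = 65.973446
per-turn = √(65.973446² + 35²) = √(4352.4955 + 1225) = √5577.4955 = 74.682632
L = 8 × 74.682632 = 597.461057
V = π·1.75² × L = 9.621128 × 597.461057 = 5748.249007

L=597.461 V=5748.249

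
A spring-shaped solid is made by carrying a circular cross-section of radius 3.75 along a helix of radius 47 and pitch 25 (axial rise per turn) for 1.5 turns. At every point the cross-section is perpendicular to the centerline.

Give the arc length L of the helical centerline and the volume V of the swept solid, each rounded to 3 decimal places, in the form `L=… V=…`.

L=444.549 V=19639.575

2πR = 2π·47 = 295.309709
per-turn = √(295.309709² + 25²) = √(87207.8245 + 625) = √87832.8245 = 296.366031
L = 1.5 × 296.366031 = 444.549047
V = π·3.75² × L = 44.178647 × 444.549047 = 19639.575280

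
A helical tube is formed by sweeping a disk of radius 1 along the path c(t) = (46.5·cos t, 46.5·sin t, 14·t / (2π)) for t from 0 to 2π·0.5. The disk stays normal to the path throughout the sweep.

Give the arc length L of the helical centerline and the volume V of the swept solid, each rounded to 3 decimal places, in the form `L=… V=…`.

L=146.252 V=459.463

2πR = 2π·46.5 = 292.168117
per-turn = √(292.168117² + 14²) = √(85362.2085 + 196) = √85558.2085 = 292.503348
L = 0.5 × 292.503348 = 146.251674
V = π·1² × L = 3.141593 × 146.251674 = 459.463184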